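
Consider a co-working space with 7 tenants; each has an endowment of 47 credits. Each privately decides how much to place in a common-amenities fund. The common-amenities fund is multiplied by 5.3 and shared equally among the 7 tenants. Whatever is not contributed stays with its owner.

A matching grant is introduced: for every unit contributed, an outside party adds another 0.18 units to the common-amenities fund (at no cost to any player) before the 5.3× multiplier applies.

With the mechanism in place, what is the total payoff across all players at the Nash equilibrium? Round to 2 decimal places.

Even with the mechanism, each unit contributed returns only 5.3 × 1.18 / 7 = 0.8934 per unit of net cost, so contributing nothing is still dominant.
Everyone keeps their endowment and the group total is 7 × 47 = 329.

329.00 credits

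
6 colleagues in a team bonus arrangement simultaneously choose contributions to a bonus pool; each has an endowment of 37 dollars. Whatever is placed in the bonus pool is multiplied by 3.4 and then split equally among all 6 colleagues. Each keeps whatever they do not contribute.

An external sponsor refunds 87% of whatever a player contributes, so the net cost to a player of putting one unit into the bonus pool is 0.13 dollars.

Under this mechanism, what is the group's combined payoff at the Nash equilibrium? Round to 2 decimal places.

Under the mechanism each unit contributed yields (3.4/6) / 0.13 = 4.3590 back to its contributor per unit of net cost, which exceeds 1, making full contribution the dominant choice for everyone.
So the Nash equilibrium is full contribution by all 6; the group earns 6 × (37 × 0.87 + 3.4 × 37) = 947.94.

947.94 dollars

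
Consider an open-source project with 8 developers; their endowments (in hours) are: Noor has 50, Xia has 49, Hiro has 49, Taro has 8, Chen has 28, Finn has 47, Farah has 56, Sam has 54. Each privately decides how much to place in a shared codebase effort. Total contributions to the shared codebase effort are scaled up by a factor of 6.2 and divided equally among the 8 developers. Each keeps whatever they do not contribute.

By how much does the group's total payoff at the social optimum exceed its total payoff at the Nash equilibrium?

The private return per contributed unit is 6.2/8 = 0.7750 < 1 for every player regardless of endowment, so the Nash equilibrium is zero contribution and the group total is Σ E_j = 50 + 49 + 49 + 8 + 28 + 47 + 56 + 54 = 341.
Each contributed unit returns 6.200 to the group, so the social optimum is full contribution by everyone: group total = 6.200 × 341 = 2114.20.
Efficiency loss = (6.200 − 1) × 341 = 1773.20.

1773.20 hours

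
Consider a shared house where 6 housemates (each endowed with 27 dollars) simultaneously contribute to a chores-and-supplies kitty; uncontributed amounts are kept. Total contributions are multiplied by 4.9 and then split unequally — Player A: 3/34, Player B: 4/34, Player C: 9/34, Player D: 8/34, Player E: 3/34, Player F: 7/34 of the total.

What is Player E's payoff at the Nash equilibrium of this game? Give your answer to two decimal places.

For player j, contributing a unit is worthwhile iff 4.9 × (j's share) ≥ 1, i.e. iff j's share is at least 0.2041.
Player C, Player D and Player F are above the threshold, contributing 27 each; the remaining 3 contribute 0. Total contributed: 81.
Player E keeps 27 and receives 4.9 × 81 × 3/34 = 35.02 from the chores-and-supplies kitty, for a payoff of 62.02.

62.02 dollars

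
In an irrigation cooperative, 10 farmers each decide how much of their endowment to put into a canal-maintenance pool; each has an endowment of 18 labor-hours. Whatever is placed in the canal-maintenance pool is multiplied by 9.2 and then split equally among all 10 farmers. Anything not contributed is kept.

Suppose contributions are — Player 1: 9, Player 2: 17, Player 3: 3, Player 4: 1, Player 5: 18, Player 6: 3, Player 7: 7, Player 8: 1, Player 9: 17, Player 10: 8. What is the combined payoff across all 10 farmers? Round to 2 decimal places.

Total contributed: 9 + 17 + 3 + 1 + 18 + 3 + 7 + 1 + 17 + 8 = 84; total kept: 10 × 18 − 84 = 96.
The canal-maintenance pool pays out 9.2 × 84 = 772.80 in aggregate.
Group total = 96 + 772.80 = 868.80.

868.80 labor-hours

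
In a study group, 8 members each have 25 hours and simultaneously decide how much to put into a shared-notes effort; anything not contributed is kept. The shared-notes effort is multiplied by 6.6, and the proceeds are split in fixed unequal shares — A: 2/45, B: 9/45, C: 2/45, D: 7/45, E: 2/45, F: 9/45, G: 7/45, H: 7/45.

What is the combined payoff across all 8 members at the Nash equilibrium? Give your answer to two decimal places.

Each unit j contributes comes back to j as 6.6 × (j's share), so j prefers to contribute only if that share exceeds 1/6.6 = 0.1515; otherwise keeping the unit dominates.
The shares above 0.1515 belong to B, D, F, G and H, contributing 25 each; the remaining 3 contribute 0. Total contributed: 125.
The shared-notes effort pays out 6.6 × 125 = 825.00 in total (split across the unequal shares, but the aggregate is all that matters for the group sum).
The 3 free-riders keep 25 each, adding 75. Group total = 75 + 825.00 = 900.00.

900.00 hours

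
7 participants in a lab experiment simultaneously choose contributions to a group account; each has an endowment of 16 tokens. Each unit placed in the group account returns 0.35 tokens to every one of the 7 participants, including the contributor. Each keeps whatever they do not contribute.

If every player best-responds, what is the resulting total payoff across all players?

112.00 tokens

The private return per contributed unit is 0.35 < 1, so contributing 0 is dominant for every player. At the Nash equilibrium everyone keeps their 16, and the group total is 7 × 16 = 112.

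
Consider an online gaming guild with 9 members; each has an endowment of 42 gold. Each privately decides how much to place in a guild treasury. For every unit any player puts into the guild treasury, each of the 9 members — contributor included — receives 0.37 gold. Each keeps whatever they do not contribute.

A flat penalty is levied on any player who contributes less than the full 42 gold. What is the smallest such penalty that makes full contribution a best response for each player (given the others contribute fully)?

Given the others contribute fully, the best deviation is to contribute 0 (any partial contribution still incurs the fine and gives up units whose private return 0.37 is below 1).
Deviating from 42 to 0 saves 42 gold but forfeits the deviator's share of the drop in the guild treasury: 0.37 × 42 = 15.54.
So the deviation gain is 42 − 15.54 = 26.46, and the fine must be at least 26.46 gold to wipe it out.

26.46 gold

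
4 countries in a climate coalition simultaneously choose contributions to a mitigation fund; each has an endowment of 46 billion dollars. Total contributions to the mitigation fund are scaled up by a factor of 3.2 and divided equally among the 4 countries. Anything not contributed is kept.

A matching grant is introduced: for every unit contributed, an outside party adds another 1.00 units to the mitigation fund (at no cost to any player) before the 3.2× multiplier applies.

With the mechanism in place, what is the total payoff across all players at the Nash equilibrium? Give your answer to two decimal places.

1177.60 billion dollars

The effective private return per unit is now 3.2 × 2.00 / 4 = 1.6000 > 1, so every player's dominant strategy flips to full contribution.
At the Nash equilibrium everyone contributes 46. Group total payoff = 3.2 × 2.00 × 184 = 1177.60.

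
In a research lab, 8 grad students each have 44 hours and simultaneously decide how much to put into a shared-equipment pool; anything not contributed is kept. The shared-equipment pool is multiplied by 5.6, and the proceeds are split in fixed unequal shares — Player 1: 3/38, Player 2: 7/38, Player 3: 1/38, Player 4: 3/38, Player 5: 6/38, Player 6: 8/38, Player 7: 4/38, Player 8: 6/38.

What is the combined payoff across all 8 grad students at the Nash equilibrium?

756.80 hours

Each unit j contributes comes back to j as 5.6 × (j's share), so j prefers to contribute only if that share exceeds 1/5.6 = 0.1786; otherwise keeping the unit dominates.
The shares above 0.1786 belong to Player 2 and Player 6, contributing 44 each; the remaining 6 contribute 0. Total contributed: 88.
The shared-equipment pool pays out 5.6 × 88 = 492.80 in total (split across the unequal shares, but the aggregate is all that matters for the group sum).
The 6 free-riders keep 44 each, adding 264. Group total = 264 + 492.80 = 756.80.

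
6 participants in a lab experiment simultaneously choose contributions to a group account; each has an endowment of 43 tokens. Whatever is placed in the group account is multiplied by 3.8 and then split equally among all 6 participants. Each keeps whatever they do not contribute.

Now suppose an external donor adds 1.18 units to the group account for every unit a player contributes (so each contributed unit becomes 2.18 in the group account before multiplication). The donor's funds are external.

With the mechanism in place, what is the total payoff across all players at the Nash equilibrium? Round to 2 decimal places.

2137.27 tokens

Under the mechanism each unit contributed yields 3.8 × 2.18 / 6 = 1.3807 back to its contributor per unit of net cost, which exceeds 1, making full contribution the dominant choice for everyone.
So the Nash equilibrium is full contribution by all 6; the group earns 3.8 × 2.18 × 258 = 2137.27.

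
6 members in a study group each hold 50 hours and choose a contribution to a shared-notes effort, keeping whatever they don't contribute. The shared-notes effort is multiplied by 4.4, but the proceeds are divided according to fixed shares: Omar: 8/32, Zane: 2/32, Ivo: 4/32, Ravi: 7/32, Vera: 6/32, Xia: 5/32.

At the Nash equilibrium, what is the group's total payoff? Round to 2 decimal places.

470.00 hours

Each unit j contributes comes back to j as 4.4 × (j's share), so j prefers to contribute only if that share exceeds 1/4.4 = 0.2273; otherwise keeping the unit dominates.
The only share above 0.2273 is Omar's 8/32, contributing 50; the remaining 5 contribute 0. Total contributed: 50.
The shared-notes effort pays out 4.4 × 50 = 220.00 in total (split across the unequal shares, but the aggregate is all that matters for the group sum).
The 5 free-riders keep 50 each, adding 250. Group total = 250 + 220.00 = 470.00.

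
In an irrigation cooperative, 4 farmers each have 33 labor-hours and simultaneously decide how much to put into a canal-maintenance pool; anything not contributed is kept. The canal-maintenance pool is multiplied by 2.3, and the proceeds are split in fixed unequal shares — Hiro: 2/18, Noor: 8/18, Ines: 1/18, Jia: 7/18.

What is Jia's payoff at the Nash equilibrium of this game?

62.52 labor-hours

For player j, contributing a unit is worthwhile iff 2.3 × (j's share) ≥ 1, i.e. iff j's share is at least 0.4348.
Only Noor (8/18) clears that bar, contributing 33; the remaining 3 contribute 0. Total contributed: 33.
Jia keeps 33 and receives 2.3 × 33 × 7/18 = 29.52 from the canal-maintenance pool, for a payoff of 62.52.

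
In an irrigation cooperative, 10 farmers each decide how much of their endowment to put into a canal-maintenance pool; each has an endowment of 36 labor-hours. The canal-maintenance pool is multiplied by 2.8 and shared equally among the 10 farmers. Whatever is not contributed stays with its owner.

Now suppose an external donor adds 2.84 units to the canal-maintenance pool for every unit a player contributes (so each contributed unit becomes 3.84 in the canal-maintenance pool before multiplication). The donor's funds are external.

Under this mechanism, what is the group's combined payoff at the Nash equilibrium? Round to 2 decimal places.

With the mechanism, a contributed unit returns 2.8 × 3.84 / 10 = 1.0752 per unit of net cost to the contributor — now above 1 — so contributing fully is weakly dominant for every player.
At the Nash equilibrium everyone contributes 36. Group total payoff = 2.8 × 3.84 × 360 = 3870.72.

3870.72 labor-hours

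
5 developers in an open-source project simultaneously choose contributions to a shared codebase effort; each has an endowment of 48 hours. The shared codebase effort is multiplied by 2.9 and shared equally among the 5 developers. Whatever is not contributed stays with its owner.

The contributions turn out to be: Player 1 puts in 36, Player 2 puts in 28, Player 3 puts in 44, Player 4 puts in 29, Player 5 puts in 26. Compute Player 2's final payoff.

Total contributed: 36 + 28 + 44 + 29 + 26 = 163.
Each receives 2.9 × 163 / 5 = 94.54 from the shared codebase effort.
Player 2 keeps 48 − 28 = 20, so Player 2's payoff is 20 + 94.54 = 114.54.

114.54 hours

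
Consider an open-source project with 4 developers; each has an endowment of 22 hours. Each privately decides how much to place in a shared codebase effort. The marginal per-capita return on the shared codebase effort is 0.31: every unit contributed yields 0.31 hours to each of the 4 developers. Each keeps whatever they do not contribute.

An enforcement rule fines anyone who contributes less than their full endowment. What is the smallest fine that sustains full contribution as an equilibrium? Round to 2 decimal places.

Given the others contribute fully, the best deviation is to contribute 0 (any partial contribution still incurs the fine and gives up units whose private return 0.31 is below 1).
Deviating from 22 to 0 saves 22 hours but forfeits the deviator's share of the drop in the shared codebase effort: 0.31 × 22 = 6.82.
So the deviation gain is 22 − 6.82 = 15.18, and the fine must be at least 15.18 hours to wipe it out.

15.18 hours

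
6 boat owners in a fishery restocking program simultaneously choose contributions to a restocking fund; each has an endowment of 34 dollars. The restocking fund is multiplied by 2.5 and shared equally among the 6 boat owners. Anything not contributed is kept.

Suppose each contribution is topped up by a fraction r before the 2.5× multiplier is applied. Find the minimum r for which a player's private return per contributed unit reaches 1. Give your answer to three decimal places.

With matching at rate r, one contributed unit becomes (1 + r) in the restocking fund and returns 2.5 × (1 + r) / 6 to the contributor.
Setting this equal to 1: 1 + r = 6/2.5 = 2.4000.
So the minimum matching rate is r = 2.4000 − 1 = 1.400.

1.400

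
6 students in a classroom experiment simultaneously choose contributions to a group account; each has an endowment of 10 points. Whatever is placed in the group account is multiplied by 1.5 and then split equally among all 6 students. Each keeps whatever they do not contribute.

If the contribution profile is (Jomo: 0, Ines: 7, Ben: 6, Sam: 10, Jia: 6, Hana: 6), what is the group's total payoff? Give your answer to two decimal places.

Total contributed: 0 + 7 + 6 + 10 + 6 + 6 = 35; total kept: 6 × 10 − 35 = 25.
The group account pays out 1.5 × 35 = 52.50 in aggregate.
Group total = 25 + 52.50 = 77.50.

77.50 points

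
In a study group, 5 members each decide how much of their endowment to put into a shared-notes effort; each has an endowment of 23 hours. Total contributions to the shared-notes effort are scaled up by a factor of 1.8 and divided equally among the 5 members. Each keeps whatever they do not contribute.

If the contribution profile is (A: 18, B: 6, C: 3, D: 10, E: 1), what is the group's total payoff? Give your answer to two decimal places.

Total contributed: 18 + 6 + 3 + 10 + 1 = 38; total kept: 5 × 23 − 38 = 77.
The shared-notes effort pays out 1.8 × 38 = 68.40 in aggregate.
Group total = 77 + 68.40 = 145.40.

145.40 hours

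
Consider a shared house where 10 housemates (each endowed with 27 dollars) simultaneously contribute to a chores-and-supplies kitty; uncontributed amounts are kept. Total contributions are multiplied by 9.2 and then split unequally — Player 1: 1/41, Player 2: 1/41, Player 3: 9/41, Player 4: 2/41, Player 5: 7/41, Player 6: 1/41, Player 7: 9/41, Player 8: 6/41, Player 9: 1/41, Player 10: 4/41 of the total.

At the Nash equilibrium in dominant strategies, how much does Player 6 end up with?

Player j's private return per contributed unit is 9.2 × (j's share). Contributing is weakly dominant for j when that share is at least 1/9.2 = 0.1087, and contributing 0 is dominant otherwise.
The shares above 0.1087 belong to Player 3, Player 5, Player 7 and Player 8, contributing 27 each; the remaining 6 contribute 0. Total contributed: 108.
Player 6 keeps 27 and receives 9.2 × 108 × 1/41 = 24.23 from the chores-and-supplies kitty, for a payoff of 51.23.

51.23 dollars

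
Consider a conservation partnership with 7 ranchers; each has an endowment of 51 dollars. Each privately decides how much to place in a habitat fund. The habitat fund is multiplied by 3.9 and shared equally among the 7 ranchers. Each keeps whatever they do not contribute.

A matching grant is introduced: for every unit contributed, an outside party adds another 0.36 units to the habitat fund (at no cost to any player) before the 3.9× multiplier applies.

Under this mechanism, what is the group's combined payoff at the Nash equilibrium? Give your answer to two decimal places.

With the mechanism, a contributed unit returns 3.9 × 1.36 / 7 = 0.7577 per unit of net cost — still below 1 — so contributing 0 remains dominant for every player.
Everyone keeps their endowment and the group total is 7 × 51 = 357.

357.00 dollars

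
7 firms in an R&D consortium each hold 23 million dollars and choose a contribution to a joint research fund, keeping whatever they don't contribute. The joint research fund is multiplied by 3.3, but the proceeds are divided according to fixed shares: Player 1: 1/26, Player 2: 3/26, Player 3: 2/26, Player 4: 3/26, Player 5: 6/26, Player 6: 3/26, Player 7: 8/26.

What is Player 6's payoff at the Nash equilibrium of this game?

31.76 million dollars

For player j, contributing a unit is worthwhile iff 3.3 × (j's share) ≥ 1, i.e. iff j's share is at least 0.3030.
Only Player 7 (8/26) clears that bar, contributing 23; the remaining 6 contribute 0. Total contributed: 23.
Player 6 keeps 23 and receives 3.3 × 23 × 3/26 = 8.76 from the joint research fund, for a payoff of 31.76.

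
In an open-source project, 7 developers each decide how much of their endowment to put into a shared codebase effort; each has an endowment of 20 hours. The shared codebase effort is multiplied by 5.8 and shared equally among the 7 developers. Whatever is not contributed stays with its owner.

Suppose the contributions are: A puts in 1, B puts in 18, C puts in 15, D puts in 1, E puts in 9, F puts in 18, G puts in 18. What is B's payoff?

Total contributed: 1 + 18 + 15 + 1 + 9 + 18 + 18 = 80.
Each receives 5.8 × 80 / 7 = 66.29 from the shared codebase effort.
B keeps 20 − 18 = 2, so B's payoff is 2 + 66.29 = 68.29.

68.29 hours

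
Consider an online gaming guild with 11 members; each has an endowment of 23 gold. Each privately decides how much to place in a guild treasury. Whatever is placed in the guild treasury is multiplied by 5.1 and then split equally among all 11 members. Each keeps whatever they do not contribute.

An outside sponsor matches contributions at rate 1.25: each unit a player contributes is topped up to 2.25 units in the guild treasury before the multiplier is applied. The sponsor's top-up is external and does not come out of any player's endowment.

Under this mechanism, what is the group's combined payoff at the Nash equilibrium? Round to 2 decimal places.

2903.18 gold

With the mechanism, a contributed unit returns 5.1 × 2.25 / 11 = 1.0432 per unit of net cost to the contributor — now above 1 — so contributing fully is weakly dominant for every player.
At the Nash equilibrium everyone contributes 23. Group total payoff = 5.1 × 2.25 × 253 = 2903.18.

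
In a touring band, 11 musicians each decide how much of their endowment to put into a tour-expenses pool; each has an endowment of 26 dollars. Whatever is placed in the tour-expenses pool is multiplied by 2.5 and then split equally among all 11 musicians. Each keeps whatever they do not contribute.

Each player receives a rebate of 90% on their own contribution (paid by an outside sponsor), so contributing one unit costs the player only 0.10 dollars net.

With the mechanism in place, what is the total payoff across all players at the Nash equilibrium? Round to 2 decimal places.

972.40 dollars

The effective private return per unit is now (2.5/11) / 0.10 = 2.2727 > 1, so every player's dominant strategy flips to full contribution.
So the Nash equilibrium is full contribution by all 11; the group earns 11 × (26 × 0.90 + 2.5 × 26) = 972.40.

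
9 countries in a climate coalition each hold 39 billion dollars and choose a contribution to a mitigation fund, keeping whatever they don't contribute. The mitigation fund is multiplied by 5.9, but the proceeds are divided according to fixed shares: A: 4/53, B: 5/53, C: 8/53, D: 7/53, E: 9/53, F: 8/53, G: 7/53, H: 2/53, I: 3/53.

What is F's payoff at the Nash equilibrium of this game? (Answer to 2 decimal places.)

A player with share s gets back 5.9·s per unit contributed, so full contribution is dominant for anyone with s > 1/5.9 = 0.1695 and zero contribution is dominant for anyone below.
E alone (share 9/53) is above the threshold, contributing 39; the remaining 8 contribute 0. Total contributed: 39.
F keeps 39 and receives 5.9 × 39 × 8/53 = 34.73 from the mitigation fund, for a payoff of 73.73.

73.73 billion dollars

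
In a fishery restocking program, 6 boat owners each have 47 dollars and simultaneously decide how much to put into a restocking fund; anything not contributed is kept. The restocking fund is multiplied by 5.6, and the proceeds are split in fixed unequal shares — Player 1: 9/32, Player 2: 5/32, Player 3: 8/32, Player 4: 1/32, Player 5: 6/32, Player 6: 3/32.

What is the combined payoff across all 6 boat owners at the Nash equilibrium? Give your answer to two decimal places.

Player j's private return per contributed unit is 5.6 × (j's share). Contributing is weakly dominant for j when that share is at least 1/5.6 = 0.1786, and contributing 0 is dominant otherwise.
Player 1, Player 3 and Player 5 are above the threshold, contributing 47 each; the remaining 3 contribute 0. Total contributed: 141.
The restocking fund pays out 5.6 × 141 = 789.60 in total (split across the unequal shares, but the aggregate is all that matters for the group sum).
The 3 free-riders keep 47 each, adding 141. Group total = 141 + 789.60 = 930.60.

930.60 dollars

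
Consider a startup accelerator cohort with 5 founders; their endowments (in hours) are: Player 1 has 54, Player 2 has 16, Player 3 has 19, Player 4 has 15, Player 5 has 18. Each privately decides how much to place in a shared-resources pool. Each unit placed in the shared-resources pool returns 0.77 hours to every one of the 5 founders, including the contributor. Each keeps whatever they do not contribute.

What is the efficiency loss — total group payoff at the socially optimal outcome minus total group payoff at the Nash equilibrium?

347.70 hours

The private return per contributed unit is 0.77 < 1 for everyone, so the Nash equilibrium is zero contribution and the group total is Σ E_j = 54 + 16 + 19 + 15 + 18 = 122.
Each contributed unit returns 3.850 to the group, so the social optimum is full contribution by everyone: group total = 3.850 × 122 = 469.70.
Efficiency loss = (3.850 − 1) × 122 = 347.70.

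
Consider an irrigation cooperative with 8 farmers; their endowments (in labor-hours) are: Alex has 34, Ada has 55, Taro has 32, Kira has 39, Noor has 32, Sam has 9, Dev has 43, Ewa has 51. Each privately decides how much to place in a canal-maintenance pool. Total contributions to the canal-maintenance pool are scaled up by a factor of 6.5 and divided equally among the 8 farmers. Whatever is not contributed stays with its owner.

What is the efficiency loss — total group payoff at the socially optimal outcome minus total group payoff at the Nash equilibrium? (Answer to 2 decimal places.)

The private return per contributed unit is 6.5/8 = 0.8125 < 1 for every player regardless of endowment, so the Nash equilibrium is zero contribution and the group total is Σ E_j = 34 + 55 + 32 + 39 + 32 + 9 + 43 + 51 = 295.
Each contributed unit returns 6.500 to the group, so the social optimum is full contribution by everyone: group total = 6.500 × 295 = 1917.50.
Efficiency loss = (6.500 − 1) × 295 = 1622.50.

1622.50 labor-hours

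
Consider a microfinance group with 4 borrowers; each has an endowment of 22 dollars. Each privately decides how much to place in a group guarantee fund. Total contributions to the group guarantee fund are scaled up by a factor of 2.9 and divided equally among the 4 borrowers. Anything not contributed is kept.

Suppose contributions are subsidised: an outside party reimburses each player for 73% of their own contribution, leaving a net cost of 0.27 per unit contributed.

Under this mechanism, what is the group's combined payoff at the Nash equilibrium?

319.44 dollars

The effective private return per unit is now (2.9/4) / 0.27 = 2.6852 > 1, so every player's dominant strategy flips to full contribution.
At the Nash equilibrium everyone contributes 22. Group total payoff = 4 × (22 × 0.73 + 2.9 × 22) = 319.44.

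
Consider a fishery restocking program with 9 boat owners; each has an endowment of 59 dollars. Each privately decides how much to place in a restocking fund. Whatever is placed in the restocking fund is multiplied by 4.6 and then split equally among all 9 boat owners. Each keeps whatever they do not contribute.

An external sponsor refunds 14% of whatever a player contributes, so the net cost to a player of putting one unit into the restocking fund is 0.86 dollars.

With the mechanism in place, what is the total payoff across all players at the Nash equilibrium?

531.00 dollars

Even with the mechanism, each unit contributed returns only (4.6/9) / 0.86 = 0.5943 per unit of net cost, so contributing nothing is still dominant.
Everyone keeps their endowment and the group total is 9 × 59 = 531.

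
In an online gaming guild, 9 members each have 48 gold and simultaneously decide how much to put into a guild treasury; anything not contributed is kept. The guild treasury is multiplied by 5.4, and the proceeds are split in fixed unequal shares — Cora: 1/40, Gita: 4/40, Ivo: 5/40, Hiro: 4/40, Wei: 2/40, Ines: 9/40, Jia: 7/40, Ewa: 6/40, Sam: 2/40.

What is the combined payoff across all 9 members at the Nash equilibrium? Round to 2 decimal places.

643.20 gold

Player j's private return per contributed unit is 5.4 × (j's share). Contributing is weakly dominant for j when that share is at least 1/5.4 = 0.1852, and contributing 0 is dominant otherwise.
Ines alone (share 9/40) is above the threshold, contributing 48; the remaining 8 contribute 0. Total contributed: 48.
The guild treasury pays out 5.4 × 48 = 259.20 in total (split across the unequal shares, but the aggregate is all that matters for the group sum).
The 8 free-riders keep 48 each, adding 384. Group total = 384 + 259.20 = 643.20.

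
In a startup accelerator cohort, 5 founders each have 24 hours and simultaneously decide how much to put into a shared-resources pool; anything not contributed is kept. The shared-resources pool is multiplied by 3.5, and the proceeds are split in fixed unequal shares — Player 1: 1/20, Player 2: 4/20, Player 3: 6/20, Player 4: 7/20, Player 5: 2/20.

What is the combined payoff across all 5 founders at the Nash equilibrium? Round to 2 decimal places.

Each unit j contributes comes back to j as 3.5 × (j's share), so j prefers to contribute only if that share exceeds 1/3.5 = 0.2857; otherwise keeping the unit dominates.
The shares above 0.2857 belong to Player 3 and Player 4, contributing 24 each; the remaining 3 contribute 0. Total contributed: 48.
The shared-resources pool pays out 3.5 × 48 = 168.00 in total (split across the unequal shares, but the aggregate is all that matters for the group sum).
The 3 free-riders keep 24 each, adding 72. Group total = 72 + 168.00 = 240.00.

240.00 hours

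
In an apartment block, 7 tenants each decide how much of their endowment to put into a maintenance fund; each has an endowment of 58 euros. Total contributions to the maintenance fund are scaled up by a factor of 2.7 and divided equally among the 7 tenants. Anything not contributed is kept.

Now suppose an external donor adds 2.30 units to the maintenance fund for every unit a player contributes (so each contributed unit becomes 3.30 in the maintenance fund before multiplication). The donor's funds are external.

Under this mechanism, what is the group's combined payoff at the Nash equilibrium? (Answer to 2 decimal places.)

Under the mechanism each unit contributed yields 2.7 × 3.30 / 7 = 1.2729 back to its contributor per unit of net cost, which exceeds 1, making full contribution the dominant choice for everyone.
So the Nash equilibrium is full contribution by all 7; the group earns 2.7 × 3.30 × 406 = 3617.46.

3617.46 euros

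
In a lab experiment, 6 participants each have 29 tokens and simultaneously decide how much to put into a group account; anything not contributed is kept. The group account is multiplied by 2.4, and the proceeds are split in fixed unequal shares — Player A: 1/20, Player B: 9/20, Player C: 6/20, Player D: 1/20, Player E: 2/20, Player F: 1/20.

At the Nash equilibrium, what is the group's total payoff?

For player j, contributing a unit is worthwhile iff 2.4 × (j's share) ≥ 1, i.e. iff j's share is at least 0.4167.
The only share above 0.4167 is Player B's 9/20, contributing 29; the remaining 5 contribute 0. Total contributed: 29.
The group account pays out 2.4 × 29 = 69.60 in total (split across the unequal shares, but the aggregate is all that matters for the group sum).
The 5 free-riders keep 29 each, adding 145. Group total = 145 + 69.60 = 214.60.

214.60 tokens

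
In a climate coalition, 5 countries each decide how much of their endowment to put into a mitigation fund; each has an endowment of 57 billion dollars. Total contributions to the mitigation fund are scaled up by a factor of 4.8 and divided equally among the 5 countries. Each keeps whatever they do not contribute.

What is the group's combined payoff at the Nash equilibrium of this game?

Each contributed unit returns 4.8/5 = 0.9600 to its contributor — below 1 — so contributing 0 is dominant for every player. At the Nash equilibrium everyone keeps their 57, and the group total is 5 × 57 = 285.

285.00 billion dollars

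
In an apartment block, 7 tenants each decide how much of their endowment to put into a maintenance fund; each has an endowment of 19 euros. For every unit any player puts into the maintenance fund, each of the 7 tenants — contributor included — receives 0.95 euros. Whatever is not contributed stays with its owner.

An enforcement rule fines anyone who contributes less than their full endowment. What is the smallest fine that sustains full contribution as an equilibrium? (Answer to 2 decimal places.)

Given the others contribute fully, the best deviation is to contribute 0 (any partial contribution still incurs the fine and gives up units whose private return 0.95 is below 1).
Deviating from 19 to 0 saves 19 euros but forfeits the deviator's share of the drop in the maintenance fund: 0.95 × 19 = 18.05.
So the deviation gain is 19 − 18.05 = 0.95, and the fine must be at least 0.95 euros to wipe it out.

0.95 euros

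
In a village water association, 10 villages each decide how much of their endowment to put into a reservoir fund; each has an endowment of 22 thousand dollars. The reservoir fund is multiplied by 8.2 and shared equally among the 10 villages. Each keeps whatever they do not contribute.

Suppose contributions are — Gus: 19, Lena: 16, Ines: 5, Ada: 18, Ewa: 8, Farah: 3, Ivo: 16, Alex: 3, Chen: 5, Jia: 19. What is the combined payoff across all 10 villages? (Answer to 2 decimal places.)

1026.40 thousand dollars

Total contributed: 19 + 16 + 5 + 18 + 8 + 3 + 16 + 3 + 5 + 19 = 112; total kept: 10 × 22 − 112 = 108.
The reservoir fund pays out 8.2 × 112 = 918.40 in aggregate.
Group total = 108 + 918.40 = 1026.40.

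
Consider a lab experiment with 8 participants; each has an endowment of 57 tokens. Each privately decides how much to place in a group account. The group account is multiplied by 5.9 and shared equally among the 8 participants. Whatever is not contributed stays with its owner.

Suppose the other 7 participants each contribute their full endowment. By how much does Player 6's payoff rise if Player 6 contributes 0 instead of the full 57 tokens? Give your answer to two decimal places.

14.96 tokens

Switching from a contribution of 57 to 0 lets Player 6 keep an extra 57 tokens, but lowers the group account by 57, which costs Player 6 their own share of that drop: 5.9/8 × 57 = 42.04.
Net gain = 57 − 42.04 = 14.96. The private return per contributed unit (0.7375) is below 1, so free-riding is indeed the best response regardless of what the others do.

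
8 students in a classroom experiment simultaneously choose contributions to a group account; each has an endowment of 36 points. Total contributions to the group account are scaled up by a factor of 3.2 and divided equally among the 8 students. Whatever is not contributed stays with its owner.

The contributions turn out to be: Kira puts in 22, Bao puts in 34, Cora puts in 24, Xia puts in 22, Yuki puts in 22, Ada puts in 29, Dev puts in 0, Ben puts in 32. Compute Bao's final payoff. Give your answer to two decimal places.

Total contributed: 22 + 34 + 24 + 22 + 22 + 29 + 0 + 32 = 185.
Each receives 3.2 × 185 / 8 = 74.00 from the group account.
Bao keeps 36 − 34 = 2, so Bao's payoff is 2 + 74.00 = 76.00.

76.00 points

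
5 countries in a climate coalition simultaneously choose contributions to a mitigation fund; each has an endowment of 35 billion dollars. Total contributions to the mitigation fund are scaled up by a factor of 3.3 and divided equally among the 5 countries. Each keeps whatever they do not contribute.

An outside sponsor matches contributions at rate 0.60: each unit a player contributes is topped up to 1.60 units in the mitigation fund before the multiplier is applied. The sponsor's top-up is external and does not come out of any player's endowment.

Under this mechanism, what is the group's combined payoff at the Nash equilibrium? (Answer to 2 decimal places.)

924.00 billion dollars

With the mechanism, a contributed unit returns 3.3 × 1.60 / 5 = 1.0560 per unit of net cost to the contributor — now above 1 — so contributing fully is weakly dominant for every player.
So the Nash equilibrium is full contribution by all 5; the group earns 3.3 × 1.60 × 175 = 924.00.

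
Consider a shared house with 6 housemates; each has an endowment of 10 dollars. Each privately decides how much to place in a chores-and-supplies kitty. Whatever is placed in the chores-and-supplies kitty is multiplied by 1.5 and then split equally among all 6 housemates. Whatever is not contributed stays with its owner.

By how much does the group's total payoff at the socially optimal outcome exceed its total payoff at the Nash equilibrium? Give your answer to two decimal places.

30.00 dollars

Each contributed unit returns 1.5/6 = 0.2500 to its contributor — below 1 — so contributing 0 is dominant for every player. At the Nash equilibrium everyone keeps their 10, and the group total is 6 × 10 = 60.
Each contributed unit returns 1.500 to the group as a whole (0.2500 to each of 6 players), which exceeds 1, so the social optimum is full contribution: group total = 1.500 × 60 = 90.00.
Efficiency loss = 90.00 − 60 = 30.00.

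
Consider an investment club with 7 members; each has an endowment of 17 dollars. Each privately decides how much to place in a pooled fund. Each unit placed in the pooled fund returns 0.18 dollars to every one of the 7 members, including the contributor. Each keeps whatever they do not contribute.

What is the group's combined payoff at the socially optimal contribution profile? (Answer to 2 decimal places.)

Each contributed unit returns 1.260 to the group as a whole (0.18 to each of 7 players), which exceeds 1, so the social optimum is full contribution: group total = 1.260 × 119 = 149.94.

149.94 dollars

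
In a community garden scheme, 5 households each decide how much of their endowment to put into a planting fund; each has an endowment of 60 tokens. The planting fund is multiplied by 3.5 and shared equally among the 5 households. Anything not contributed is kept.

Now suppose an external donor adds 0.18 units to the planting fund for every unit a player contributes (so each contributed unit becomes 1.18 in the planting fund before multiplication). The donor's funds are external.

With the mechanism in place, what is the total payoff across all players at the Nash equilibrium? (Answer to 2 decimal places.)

With the mechanism, a contributed unit returns 3.5 × 1.18 / 5 = 0.8260 per unit of net cost — still below 1 — so contributing 0 remains dominant for every player.
At the Nash equilibrium no one contributes; group total payoff = 5 × 60 = 300.

300.00 tokens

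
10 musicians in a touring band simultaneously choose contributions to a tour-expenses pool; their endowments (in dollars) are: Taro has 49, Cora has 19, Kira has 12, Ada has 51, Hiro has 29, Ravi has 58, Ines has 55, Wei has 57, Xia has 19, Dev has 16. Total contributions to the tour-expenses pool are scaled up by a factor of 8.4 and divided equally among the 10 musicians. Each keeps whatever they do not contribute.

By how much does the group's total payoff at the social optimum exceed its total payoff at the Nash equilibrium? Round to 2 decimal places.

The private return per contributed unit is 8.4/10 = 0.8400 < 1 for every player regardless of endowment, so the Nash equilibrium is zero contribution and the group total is Σ E_j = 49 + 19 + 12 + 51 + 29 + 58 + 55 + 57 + 19 + 16 = 365.
Each contributed unit returns 8.400 to the group, so the social optimum is full contribution by everyone: group total = 8.400 × 365 = 3066.00.
Efficiency loss = (8.400 − 1) × 365 = 2701.00.

2701.00 dollars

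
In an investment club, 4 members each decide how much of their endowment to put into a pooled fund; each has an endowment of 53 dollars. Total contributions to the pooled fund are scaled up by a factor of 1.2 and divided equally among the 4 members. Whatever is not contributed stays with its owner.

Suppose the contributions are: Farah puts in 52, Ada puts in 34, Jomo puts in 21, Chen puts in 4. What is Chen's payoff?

82.30 dollars

Total contributed: 52 + 34 + 21 + 4 = 111.
Each receives 1.2 × 111 / 4 = 33.30 from the pooled fund.
Chen keeps 53 − 4 = 49, so Chen's payoff is 49 + 33.30 = 82.30.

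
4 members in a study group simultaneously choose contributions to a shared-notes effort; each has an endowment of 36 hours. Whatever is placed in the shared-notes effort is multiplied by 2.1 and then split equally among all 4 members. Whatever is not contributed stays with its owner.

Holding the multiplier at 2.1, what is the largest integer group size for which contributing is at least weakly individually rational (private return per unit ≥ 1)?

Private return per unit is 2.1/(group size), which is ≥ 1 whenever the group size is ≤ 2.1.
The largest such integer is 2.

2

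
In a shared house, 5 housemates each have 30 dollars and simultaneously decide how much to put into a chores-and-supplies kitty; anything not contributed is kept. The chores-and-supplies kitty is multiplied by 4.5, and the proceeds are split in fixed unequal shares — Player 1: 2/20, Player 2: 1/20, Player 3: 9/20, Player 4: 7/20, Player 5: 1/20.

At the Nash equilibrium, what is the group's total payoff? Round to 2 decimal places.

360.00 dollars

A player with share s gets back 4.5·s per unit contributed, so full contribution is dominant for anyone with s > 1/4.5 = 0.2222 and zero contribution is dominant for anyone below.
Player 3 and Player 4 are above the threshold, contributing 30 each; the remaining 3 contribute 0. Total contributed: 60.
The chores-and-supplies kitty pays out 4.5 × 60 = 270.00 in total (split across the unequal shares, but the aggregate is all that matters for the group sum).
The 3 free-riders keep 30 each, adding 90. Group total = 90 + 270.00 = 360.00.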